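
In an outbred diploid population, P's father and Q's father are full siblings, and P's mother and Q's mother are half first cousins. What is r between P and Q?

0.140625

With two independent routes of shared ancestry, r is the sum of the two contributions.
P and Q are related in two ways: first cousins through their fathers (r = 1/8) and half second cousins through their mothers (r = 1/64).
r = 1/8 + 1/64 = 9/64 = 0.140625.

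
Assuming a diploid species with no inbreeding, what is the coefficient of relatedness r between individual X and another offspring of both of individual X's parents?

0.5

Each parent–offspring link contributes a factor of 1/2, and independent paths through distinct common ancestors add.
Full sibs share both parents — two paths of length 2: r = 2·(1/2)^2 = 1/2.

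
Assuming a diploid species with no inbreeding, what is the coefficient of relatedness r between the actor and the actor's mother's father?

0.25

Each parent–offspring link contributes a factor of 1/2, and independent paths through distinct common ancestors add.
Two parent–offspring links: r = (1/2)^2 = 1/4.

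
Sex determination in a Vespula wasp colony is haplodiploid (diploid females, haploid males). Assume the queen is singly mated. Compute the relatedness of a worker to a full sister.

Haplodiploid full sisters inherit their father's entire haploid genome identically (contributing 1/2) and on average half of their mother's contribution (1/2 · 1/2 = 1/4); r = 1/2 + 1/4 = 3/4.

0.75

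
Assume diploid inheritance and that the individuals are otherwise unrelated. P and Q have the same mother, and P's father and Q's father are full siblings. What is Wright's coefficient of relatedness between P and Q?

0.375

With two independent routes of shared ancestry, r is the sum of the two contributions.
P and Q are related in two ways: half-sibs through their shared mother (r = 1/4) and first cousins through their fathers (r = 1/8).
r = 1/4 + 1/8 = 3/8 = 0.375.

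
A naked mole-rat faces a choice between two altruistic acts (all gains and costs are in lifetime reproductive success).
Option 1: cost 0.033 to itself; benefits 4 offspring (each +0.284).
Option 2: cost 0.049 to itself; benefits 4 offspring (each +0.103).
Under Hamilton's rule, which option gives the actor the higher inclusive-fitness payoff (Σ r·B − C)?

Option 1: r to an offspring = 0.5.
Option 1: Σ r·B − C = (4·0.5·0.284) − 0.033 = 0.535.
Option 2: r to an offspring = 0.5.
Option 2: Σ r·B − C = (4·0.5·0.103) − 0.049 = 0.157.
Option 1 has the higher net inclusive-fitness payoff.

Option 1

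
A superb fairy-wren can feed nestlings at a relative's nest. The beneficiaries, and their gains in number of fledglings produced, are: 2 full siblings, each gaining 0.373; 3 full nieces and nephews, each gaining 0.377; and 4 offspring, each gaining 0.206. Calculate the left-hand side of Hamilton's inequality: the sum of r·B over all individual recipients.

r to a full sibling = 0.5 (full sibs share both parents — two paths of length 2: r = 2·(1/2)^2 = 1/2).
r to a full niece or nephew = 1/4 (full aunt/uncle↔niece/nephew: two paths of length 3 through the shared grandparent pair: r = 2·(1/2)^3 = 1/4).
r to an offspring = 1/2 (one parent–offspring link: r = (1/2)^1 = 1/2).
Summing one r·B term per recipient: 2·0.5·0.373 + 3·0.25·0.377 + 4·0.5·0.206 = 1.06775.

1.06775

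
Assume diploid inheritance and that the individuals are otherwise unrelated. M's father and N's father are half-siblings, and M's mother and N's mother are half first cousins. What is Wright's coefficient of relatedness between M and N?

0.078125

With two independent routes of shared ancestry, r is the sum of the two contributions.
M and N are related in two ways: half first cousins through their fathers (r = 1/16) and half second cousins through their mothers (r = 1/64).
r = 1/16 + 1/64 = 0.078125.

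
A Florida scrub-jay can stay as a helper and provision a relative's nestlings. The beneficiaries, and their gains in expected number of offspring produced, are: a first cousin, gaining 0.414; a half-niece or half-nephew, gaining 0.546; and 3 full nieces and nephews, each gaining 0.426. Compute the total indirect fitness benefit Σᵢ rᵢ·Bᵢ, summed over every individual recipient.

0.4395

r to a first cousin = 1/8 (first cousins share one grandparent pair — two paths of length 4: r = 2·(1/2)^4 = 1/8).
r to a half-niece or half-nephew = 1/8 (half-aunt/uncle↔niece/nephew: one path of length 3: r = (1/2)^3 = 1/8).
r to a full niece or nephew = 1/4 (full aunt/uncle↔niece/nephew: two paths of length 3 through the shared grandparent pair: r = 2·(1/2)^3 = 1/4).
Summing one r·B term per recipient: 1·0.125·0.414 + 1·0.125·0.546 + 3·0.25·0.426 = 0.4395.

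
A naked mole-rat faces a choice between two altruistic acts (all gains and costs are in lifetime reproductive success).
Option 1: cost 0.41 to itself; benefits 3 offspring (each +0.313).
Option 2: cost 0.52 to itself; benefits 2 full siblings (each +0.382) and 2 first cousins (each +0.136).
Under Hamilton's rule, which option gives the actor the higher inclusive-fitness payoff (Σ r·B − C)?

Option 1: r to an offspring = 0.5.
Option 1: Σ r·B − C = (3·0.5·0.313) − 0.41 = 0.0595.
Option 2: r to a full sibling = 0.5.
Option 2: r to a first cousin = 0.125.
Option 2: Σ r·B − C = (2·0.5·0.382 + 2·0.125·0.136) − 0.52 = -0.104.
Option 1 has the higher net inclusive-fitness payoff.

Option 1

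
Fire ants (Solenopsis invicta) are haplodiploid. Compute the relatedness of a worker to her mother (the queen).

One meiotic link between diploid queen and diploid daughter: r = 1/2.

0.5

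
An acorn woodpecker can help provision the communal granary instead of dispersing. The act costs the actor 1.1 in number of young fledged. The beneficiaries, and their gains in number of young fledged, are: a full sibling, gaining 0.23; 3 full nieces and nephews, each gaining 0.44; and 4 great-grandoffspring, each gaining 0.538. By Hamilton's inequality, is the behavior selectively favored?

No

Hamilton's rule: the trait is favored when the sum of r·B over every recipient exceeds the actor's cost C.
r to a full sibling = 0.5 (full sibs share both parents — two paths of length 2: r = 2·(1/2)^2 = 1/2).
r to a full niece or nephew = 1/4 (full aunt/uncle↔niece/nephew: two paths of length 3 through the shared grandparent pair: r = 2·(1/2)^3 = 1/4).
r to a great-grandoffspring = 0.125 (three parent–offspring links: r = (1/2)^3 = 1/8).
Summing one r·B term per recipient: 1·0.5·0.23 + 3·0.25·0.44 + 4·0.125·0.538 = 0.714.
0.714 < 1.1: the indirect benefit is less than the cost.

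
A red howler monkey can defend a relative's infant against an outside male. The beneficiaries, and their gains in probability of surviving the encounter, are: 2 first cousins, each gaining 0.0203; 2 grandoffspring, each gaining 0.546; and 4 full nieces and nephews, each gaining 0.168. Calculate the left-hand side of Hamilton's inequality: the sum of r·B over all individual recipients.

0.446075

r to a first cousin = 0.125 (first cousins share one grandparent pair — two paths of length 4: r = 2·(1/2)^4 = 1/8).
r to a grandoffspring = 1/4 (two parent–offspring links: r = (1/2)^2 = 1/4).
r to a full niece or nephew = 0.25 (full aunt/uncle↔niece/nephew: two paths of length 3 through the shared grandparent pair: r = 2·(1/2)^3 = 1/4).
Summing one r·B term per recipient: 2·0.125·0.0203 + 2·0.25·0.546 + 4·0.25·0.168 = 0.446075.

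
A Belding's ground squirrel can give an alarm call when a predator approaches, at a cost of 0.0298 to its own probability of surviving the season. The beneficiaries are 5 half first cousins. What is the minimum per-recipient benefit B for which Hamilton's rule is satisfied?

0.0954

r to a half first cousin = 0.0625 (half first cousins share one grandparent — one path of length 4: r = (1/2)^4 = 1/16).
Hamilton's rule with n recipients of equal r: n·r·B > C, so B > C/(n·r) = 0.0298/(5·0.0625) = 0.0954.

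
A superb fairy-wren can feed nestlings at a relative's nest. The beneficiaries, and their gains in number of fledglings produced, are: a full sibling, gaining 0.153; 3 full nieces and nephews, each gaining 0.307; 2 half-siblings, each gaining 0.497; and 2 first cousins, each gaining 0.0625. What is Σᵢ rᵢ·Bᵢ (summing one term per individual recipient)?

r to a full sibling = 0.5 (full sibs share both parents — two paths of length 2: r = 2·(1/2)^2 = 1/2).
r to a full niece or nephew = 0.25 (full aunt/uncle↔niece/nephew: two paths of length 3 through the shared grandparent pair: r = 2·(1/2)^3 = 1/4).
r to a half-sibling = 1/4 (half-sibs share one parent — one path of length 2: r = (1/2)^2 = 1/4).
r to a first cousin = 1/8 (first cousins share one grandparent pair — two paths of length 4: r = 2·(1/2)^4 = 1/8).
Summing one r·B term per recipient: 1·0.5·0.153 + 3·0.25·0.307 + 2·0.25·0.497 + 2·0.125·0.0625 = 0.570875.

0.570875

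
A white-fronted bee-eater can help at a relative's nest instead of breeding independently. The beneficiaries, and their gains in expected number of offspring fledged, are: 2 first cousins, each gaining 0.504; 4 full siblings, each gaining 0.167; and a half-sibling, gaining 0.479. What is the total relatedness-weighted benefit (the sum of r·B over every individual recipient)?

0.57975

r to a first cousin = 0.125 (first cousins share one grandparent pair — two paths of length 4: r = 2·(1/2)^4 = 1/8).
r to a full sibling = 1/2 (full sibs share both parents — two paths of length 2: r = 2·(1/2)^2 = 1/2).
r to a half-sibling = 1/4 (half-sibs share one parent — one path of length 2: r = (1/2)^2 = 1/4).
Summing one r·B term per recipient: 2·0.125·0.504 + 4·0.5·0.167 + 1·0.25·0.479 = 0.57975.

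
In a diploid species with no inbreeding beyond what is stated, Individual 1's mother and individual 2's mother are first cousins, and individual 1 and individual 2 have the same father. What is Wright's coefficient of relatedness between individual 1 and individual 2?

Independent pedigree routes through distinct common ancestors add.
Individual 1 and individual 2 are related in two ways: second cousins through their mothers (r = 1/32) and half-sibs through their shared father (r = 1/4).
r = 1/32 + 1/4 = 9/32 = 0.28125.

0.28125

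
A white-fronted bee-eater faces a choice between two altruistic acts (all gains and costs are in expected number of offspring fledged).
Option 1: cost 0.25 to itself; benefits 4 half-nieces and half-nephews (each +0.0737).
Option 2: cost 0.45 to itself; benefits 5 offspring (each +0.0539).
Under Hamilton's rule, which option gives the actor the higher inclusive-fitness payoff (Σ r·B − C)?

Option 1

Option 1: r to a half-niece or half-nephew = 0.125.
Option 1: Σ r·B − C = (4·0.125·0.0737) − 0.25 = -0.21315.
Option 2: r to an offspring = 0.5.
Option 2: Σ r·B − C = (5·0.5·0.0539) − 0.45 = -0.31525.
Option 1 has the higher net inclusive-fitness payoff.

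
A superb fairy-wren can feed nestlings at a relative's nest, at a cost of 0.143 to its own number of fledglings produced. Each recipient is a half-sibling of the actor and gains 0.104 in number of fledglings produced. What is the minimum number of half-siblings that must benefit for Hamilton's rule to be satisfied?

6

r to a half-sibling = 0.25 (half-sibs share one parent — one path of length 2: r = (1/2)^2 = 1/4).
Hamilton's rule: n·r·B > C  ⇒  n > C/(r·B) = 0.143/(0.25·0.104) = 5.5.
The smallest integer exceeding 5.5 is 6.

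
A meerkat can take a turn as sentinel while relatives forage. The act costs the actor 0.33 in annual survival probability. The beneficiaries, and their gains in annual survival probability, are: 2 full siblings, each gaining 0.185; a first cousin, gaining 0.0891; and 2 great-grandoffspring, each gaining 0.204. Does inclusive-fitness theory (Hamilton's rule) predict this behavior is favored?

Hamilton's rule: the trait is favored when the sum of r·B over every recipient exceeds the actor's cost C.
r to a full sibling = 1/2 (full sibs share both parents — two paths of length 2: r = 2·(1/2)^2 = 1/2).
r to a first cousin = 0.125 (first cousins share one grandparent pair — two paths of length 4: r = 2·(1/2)^4 = 1/8).
r to a great-grandoffspring = 0.125 (three parent–offspring links: r = (1/2)^3 = 1/8).
Summing one r·B term per recipient: 2·0.5·0.185 + 1·0.125·0.0891 + 2·0.125·0.204 = 0.2471375.
0.2471375 < 0.33: the indirect benefit is less than the cost.

No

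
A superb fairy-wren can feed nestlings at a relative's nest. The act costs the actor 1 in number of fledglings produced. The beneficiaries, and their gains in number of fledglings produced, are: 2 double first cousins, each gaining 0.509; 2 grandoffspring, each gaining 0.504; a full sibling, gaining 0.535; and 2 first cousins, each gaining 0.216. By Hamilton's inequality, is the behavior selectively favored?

Hamilton's rule: the trait is favored when the sum of r·B over every recipient exceeds the actor's cost C.
r to a double first cousin = 0.25 (double first cousins share both grandparent pairs — four paths of length 4: r = 4·(1/2)^4 = 1/4).
r to a grandoffspring = 0.25 (two parent–offspring links: r = (1/2)^2 = 1/4).
r to a full sibling = 1/2 (full sibs share both parents — two paths of length 2: r = 2·(1/2)^2 = 1/2).
r to a first cousin = 1/8 (first cousins share one grandparent pair — two paths of length 4: r = 2·(1/2)^4 = 1/8).
Summing one r·B term per recipient: 2·0.25·0.509 + 2·0.25·0.504 + 1·0.5·0.535 + 2·0.125·0.216 = 0.828.
0.828 < 1: the indirect benefit is less than the cost.

No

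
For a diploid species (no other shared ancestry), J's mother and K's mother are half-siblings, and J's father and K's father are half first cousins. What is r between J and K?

0.078125

Independent pedigree routes through distinct common ancestors add.
J and K are related in two ways: half first cousins through their mothers (r = 1/16) and half second cousins through their fathers (r = 1/64).
r = 1/16 + 1/64 = 0.078125.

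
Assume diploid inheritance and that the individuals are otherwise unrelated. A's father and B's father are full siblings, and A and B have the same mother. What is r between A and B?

Wright's path rule: contributions from independent ancestry routes add.
A and B are related in two ways: first cousins through their fathers (r = 1/8) and half-sibs through their shared mother (r = 1/4).
r = 1/8 + 1/4 = 0.375.

0.375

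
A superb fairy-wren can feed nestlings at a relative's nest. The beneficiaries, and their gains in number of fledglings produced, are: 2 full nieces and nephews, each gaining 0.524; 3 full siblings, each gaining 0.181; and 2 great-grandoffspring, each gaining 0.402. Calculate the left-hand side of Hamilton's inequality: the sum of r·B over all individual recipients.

r to a full niece or nephew = 1/4 (full aunt/uncle↔niece/nephew: two paths of length 3 through the shared grandparent pair: r = 2·(1/2)^3 = 1/4).
r to a full sibling = 1/2 (full sibs share both parents — two paths of length 2: r = 2·(1/2)^2 = 1/2).
r to a great-grandoffspring = 0.125 (three parent–offspring links: r = (1/2)^3 = 1/8).
Summing one r·B term per recipient: 2·0.25·0.524 + 3·0.5·0.181 + 2·0.125·0.402 = 0.634.

0.634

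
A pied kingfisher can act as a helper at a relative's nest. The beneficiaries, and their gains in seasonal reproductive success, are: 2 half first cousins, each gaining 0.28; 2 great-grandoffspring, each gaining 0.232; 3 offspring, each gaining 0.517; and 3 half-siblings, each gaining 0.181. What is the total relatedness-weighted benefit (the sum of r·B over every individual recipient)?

1.00425

r to a half first cousin = 0.0625 (half first cousins share one grandparent — one path of length 4: r = (1/2)^4 = 1/16).
r to a great-grandoffspring = 0.125 (three parent–offspring links: r = (1/2)^3 = 1/8).
r to an offspring = 0.5 (one parent–offspring link: r = (1/2)^1 = 1/2).
r to a half-sibling = 0.25 (half-sibs share one parent — one path of length 2: r = (1/2)^2 = 1/4).
Summing one r·B term per recipient: 2·0.0625·0.28 + 2·0.125·0.232 + 3·0.5·0.517 + 3·0.25·0.181 = 1.00425.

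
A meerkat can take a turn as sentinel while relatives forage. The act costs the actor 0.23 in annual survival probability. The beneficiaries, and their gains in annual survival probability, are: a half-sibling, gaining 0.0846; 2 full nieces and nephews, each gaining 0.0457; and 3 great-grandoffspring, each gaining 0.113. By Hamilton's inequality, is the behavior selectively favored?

Hamilton's rule: the trait is favored when the sum of r·B over every recipient exceeds the actor's cost C.
r to a half-sibling = 1/4 (half-sibs share one parent — one path of length 2: r = (1/2)^2 = 1/4).
r to a full niece or nephew = 0.25 (full aunt/uncle↔niece/nephew: two paths of length 3 through the shared grandparent pair: r = 2·(1/2)^3 = 1/4).
r to a great-grandoffspring = 0.125 (three parent–offspring links: r = (1/2)^3 = 1/8).
Summing one r·B term per recipient: 1·0.25·0.0846 + 2·0.25·0.0457 + 3·0.125·0.113 = 0.086375.
0.086375 < 0.23: the indirect benefit is less than the cost.

No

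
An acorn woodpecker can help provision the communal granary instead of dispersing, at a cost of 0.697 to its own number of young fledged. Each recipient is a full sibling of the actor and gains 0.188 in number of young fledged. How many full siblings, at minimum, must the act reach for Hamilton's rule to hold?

r to a full sibling = 0.5 (full sibs share both parents — two paths of length 2: r = 2·(1/2)^2 = 1/2).
Hamilton's rule: n·r·B > C  ⇒  n > C/(r·B) = 0.697/(0.5·0.188) = 7.415.
The smallest integer exceeding 7.415 is 8.

8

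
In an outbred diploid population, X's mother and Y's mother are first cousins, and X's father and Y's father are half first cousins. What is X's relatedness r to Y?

With two independent routes of shared ancestry, r is the sum of the two contributions.
X and Y are related in two ways: second cousins through their mothers (r = 1/32) and half second cousins through their fathers (r = 1/64).
r = 1/32 + 1/64 = 0.046875.

0.046875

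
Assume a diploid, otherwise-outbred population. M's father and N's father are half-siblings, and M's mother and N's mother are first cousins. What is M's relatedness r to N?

Relatedness sums over independent paths through distinct common ancestors.
M and N are related in two ways: half first cousins through their fathers (r = 1/16) and second cousins through their mothers (r = 1/32).
r = 1/16 + 1/32 = 0.09375.

0.09375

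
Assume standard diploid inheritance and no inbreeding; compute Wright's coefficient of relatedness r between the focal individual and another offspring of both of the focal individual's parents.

0.5

Each parent–offspring link contributes a factor of 1/2, and independent paths through distinct common ancestors add.
Full sibs share both parents — two paths of length 2: r = 2·(1/2)^2 = 1/2.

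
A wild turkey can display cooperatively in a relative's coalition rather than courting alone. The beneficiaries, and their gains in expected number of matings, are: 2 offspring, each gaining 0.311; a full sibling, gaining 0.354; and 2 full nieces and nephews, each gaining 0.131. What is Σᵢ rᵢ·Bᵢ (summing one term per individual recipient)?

0.5535

r to an offspring = 1/2 (one parent–offspring link: r = (1/2)^1 = 1/2).
r to a full sibling = 1/2 (full sibs share both parents — two paths of length 2: r = 2·(1/2)^2 = 1/2).
r to a full niece or nephew = 0.25 (full aunt/uncle↔niece/nephew: two paths of length 3 through the shared grandparent pair: r = 2·(1/2)^3 = 1/4).
Summing one r·B term per recipient: 2·0.5·0.311 + 1·0.5·0.354 + 2·0.25·0.131 = 0.5535.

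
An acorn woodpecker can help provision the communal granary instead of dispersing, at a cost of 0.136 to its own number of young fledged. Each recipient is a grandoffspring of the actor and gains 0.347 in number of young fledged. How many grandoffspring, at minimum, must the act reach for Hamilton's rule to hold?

r to a grandoffspring = 0.25 (two parent–offspring links: r = (1/2)^2 = 1/4).
Hamilton's rule: n·r·B > C  ⇒  n > C/(r·B) = 0.136/(0.25·0.347) = 1.568.
The smallest integer exceeding 1.568 is 2.

2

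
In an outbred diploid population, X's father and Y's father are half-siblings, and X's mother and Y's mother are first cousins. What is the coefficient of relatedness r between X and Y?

Independent pedigree routes through distinct common ancestors add.
X and Y are related in two ways: half first cousins through their fathers (r = 1/16) and second cousins through their mothers (r = 1/32).
r = 1/16 + 1/32 = 3/32 = 0.09375.

0.09375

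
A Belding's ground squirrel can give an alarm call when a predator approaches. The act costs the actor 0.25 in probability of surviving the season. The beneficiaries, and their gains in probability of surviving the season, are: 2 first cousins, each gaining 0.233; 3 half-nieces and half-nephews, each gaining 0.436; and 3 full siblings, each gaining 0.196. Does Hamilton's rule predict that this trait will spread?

Yes

Hamilton's rule: the trait is favored when the sum of r·B over every recipient exceeds the actor's cost C.
r to a first cousin = 0.125 (first cousins share one grandparent pair — two paths of length 4: r = 2·(1/2)^4 = 1/8).
r to a half-niece or half-nephew = 0.125 (half-aunt/uncle↔niece/nephew: one path of length 3: r = (1/2)^3 = 1/8).
r to a full sibling = 0.5 (full sibs share both parents — two paths of length 2: r = 2·(1/2)^2 = 1/2).
Summing one r·B term per recipient: 2·0.125·0.233 + 3·0.125·0.436 + 3·0.5·0.196 = 0.51575.
0.51575 > 0.25: the indirect benefit exceeds the cost.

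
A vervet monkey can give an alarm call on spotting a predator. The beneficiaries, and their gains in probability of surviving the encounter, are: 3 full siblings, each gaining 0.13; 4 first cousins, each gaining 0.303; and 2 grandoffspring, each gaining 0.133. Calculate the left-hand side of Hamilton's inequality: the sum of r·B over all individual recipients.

r to a full sibling = 0.5 (full sibs share both parents — two paths of length 2: r = 2·(1/2)^2 = 1/2).
r to a first cousin = 0.125 (first cousins share one grandparent pair — two paths of length 4: r = 2·(1/2)^4 = 1/8).
r to a grandoffspring = 0.25 (two parent–offspring links: r = (1/2)^2 = 1/4).
Summing one r·B term per recipient: 3·0.5·0.13 + 4·0.125·0.303 + 2·0.25·0.133 = 0.413.

0.413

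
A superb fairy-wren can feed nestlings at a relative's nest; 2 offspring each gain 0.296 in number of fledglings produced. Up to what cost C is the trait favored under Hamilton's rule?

0.296

r to an offspring = 0.5 (one parent–offspring link: r = (1/2)^1 = 1/2).
Hamilton's rule: n·r·B > C, so the trait is favored while C < n·r·B = 2·0.5·0.296 = 0.296.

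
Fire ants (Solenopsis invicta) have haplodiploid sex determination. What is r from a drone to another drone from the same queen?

0.5

Haploid brothers each carry a random half of the queen's diploid genome, so on average they share half: r = 1/2.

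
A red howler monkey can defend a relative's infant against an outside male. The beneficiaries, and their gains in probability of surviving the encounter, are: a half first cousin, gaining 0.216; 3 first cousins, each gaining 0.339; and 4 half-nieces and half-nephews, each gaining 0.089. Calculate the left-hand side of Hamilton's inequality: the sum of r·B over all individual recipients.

0.185125

r to a half first cousin = 0.0625 (half first cousins share one grandparent — one path of length 4: r = (1/2)^4 = 1/16).
r to a first cousin = 0.125 (first cousins share one grandparent pair — two paths of length 4: r = 2·(1/2)^4 = 1/8).
r to a half-niece or half-nephew = 1/8 (half-aunt/uncle↔niece/nephew: one path of length 3: r = (1/2)^3 = 1/8).
Summing one r·B term per recipient: 1·0.0625·0.216 + 3·0.125·0.339 + 4·0.125·0.089 = 0.185125.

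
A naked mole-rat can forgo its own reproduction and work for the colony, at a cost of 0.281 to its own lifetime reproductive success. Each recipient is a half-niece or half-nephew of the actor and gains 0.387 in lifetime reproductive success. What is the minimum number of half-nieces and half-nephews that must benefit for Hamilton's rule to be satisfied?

6

r to a half-niece or half-nephew = 0.125 (half-aunt/uncle↔niece/nephew: one path of length 3: r = (1/2)^3 = 1/8).
Hamilton's rule: n·r·B > C  ⇒  n > C/(r·B) = 0.281/(0.125·0.387) = 5.809.
The smallest integer exceeding 5.809 is 6.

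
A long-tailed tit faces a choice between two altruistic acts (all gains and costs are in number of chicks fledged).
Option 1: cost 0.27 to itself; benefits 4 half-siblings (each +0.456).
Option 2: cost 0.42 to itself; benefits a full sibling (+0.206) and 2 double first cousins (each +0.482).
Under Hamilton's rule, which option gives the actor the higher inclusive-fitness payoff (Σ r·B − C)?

Option 1: r to a half-sibling = 0.25.
Option 1: Σ r·B − C = (4·0.25·0.456) − 0.27 = 0.186.
Option 2: r to a full sibling = 0.5.
Option 2: r to a double first cousin = 0.25.
Option 2: Σ r·B − C = (1·0.5·0.206 + 2·0.25·0.482) − 0.42 = -0.076.
Option 1 has the higher net inclusive-fitness payoff.

Option 1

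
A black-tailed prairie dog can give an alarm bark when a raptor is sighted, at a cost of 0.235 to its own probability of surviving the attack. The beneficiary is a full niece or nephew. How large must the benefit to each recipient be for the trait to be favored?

0.94

r to a full niece or nephew = 1/4 (full aunt/uncle↔niece/nephew: two paths of length 3 through the shared grandparent pair: r = 2·(1/2)^3 = 1/4).
Hamilton's rule with n recipients of equal r: n·r·B > C, so B > C/(n·r) = 0.235/(1·0.25) = 0.94.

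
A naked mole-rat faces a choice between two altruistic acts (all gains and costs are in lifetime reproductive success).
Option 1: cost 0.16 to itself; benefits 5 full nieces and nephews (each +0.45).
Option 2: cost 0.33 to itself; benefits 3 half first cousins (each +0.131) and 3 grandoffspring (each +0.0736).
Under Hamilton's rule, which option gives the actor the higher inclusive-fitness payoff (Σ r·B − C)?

Option 1: r to a full niece or nephew = 0.25.
Option 1: Σ r·B − C = (5·0.25·0.45) − 0.16 = 0.4025.
Option 2: r to a half first cousin = 0.0625.
Option 2: r to a grandoffspring = 0.25.
Option 2: Σ r·B − C = (3·0.0625·0.131 + 3·0.25·0.0736) − 0.33 = -0.2502375.
Option 1 has the higher net inclusive-fitness payoff.

Option 1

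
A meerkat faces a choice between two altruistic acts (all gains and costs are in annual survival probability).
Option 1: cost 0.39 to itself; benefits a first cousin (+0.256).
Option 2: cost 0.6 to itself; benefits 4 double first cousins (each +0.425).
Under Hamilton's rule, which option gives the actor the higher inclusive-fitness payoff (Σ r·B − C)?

Option 1: r to a first cousin = 0.125.
Option 1: Σ r·B − C = (1·0.125·0.256) − 0.39 = -0.358.
Option 2: r to a double first cousin = 0.25.
Option 2: Σ r·B − C = (4·0.25·0.425) − 0.6 = -0.175.
Option 2 has the higher net inclusive-fitness payoff.

Option 2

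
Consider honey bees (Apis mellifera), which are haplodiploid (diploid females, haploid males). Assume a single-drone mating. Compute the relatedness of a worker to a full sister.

Haplodiploid full sisters inherit their father's entire haploid genome identically (contributing 1/2) and on average half of their mother's contribution (1/2 · 1/2 = 1/4); r = 1/2 + 1/4 = 3/4.

0.75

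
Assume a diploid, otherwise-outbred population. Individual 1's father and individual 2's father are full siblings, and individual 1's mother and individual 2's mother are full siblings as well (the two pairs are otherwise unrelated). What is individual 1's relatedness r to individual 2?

Independent pedigree routes through distinct common ancestors add.
Individual 1 and individual 2 are related in two ways: first cousins through their fathers (r = 1/8) and first cousins through their mothers (r = 1/8) — i.e. double first cousins.
r = 1/8 + 1/8 = 0.25.

0.25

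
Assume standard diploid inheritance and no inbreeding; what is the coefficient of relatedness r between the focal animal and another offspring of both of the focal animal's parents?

0.5

Each parent–offspring link contributes a factor of 1/2, and independent paths through distinct common ancestors add.
Full sibs share both parents — two paths of length 2: r = 2·(1/2)^2 = 1/2.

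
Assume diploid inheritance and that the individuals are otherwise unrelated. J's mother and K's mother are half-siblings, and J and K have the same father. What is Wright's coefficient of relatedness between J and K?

Independent pedigree routes through distinct common ancestors add.
J and K are related in two ways: half first cousins through their mothers (r = 1/16) and half-sibs through their shared father (r = 1/4).
r = 1/16 + 1/4 = 5/16 = 0.3125.

0.3125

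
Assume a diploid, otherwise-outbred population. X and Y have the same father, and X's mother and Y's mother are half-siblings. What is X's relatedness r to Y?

Wright's path rule: contributions from independent ancestry routes add.
X and Y are related in two ways: half-sibs through their shared father (r = 1/4) and half first cousins through their mothers (r = 1/16).
r = 1/4 + 1/16 = 0.3125.

0.3125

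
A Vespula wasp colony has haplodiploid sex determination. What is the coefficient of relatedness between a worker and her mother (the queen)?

0.5

One meiotic link between diploid queen and diploid daughter: r = 1/2.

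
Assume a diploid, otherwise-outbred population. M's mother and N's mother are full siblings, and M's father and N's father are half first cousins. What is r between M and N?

0.140625

Independent pedigree routes through distinct common ancestors add.
M and N are related in two ways: first cousins through their mothers (r = 1/8) and half second cousins through their fathers (r = 1/64).
r = 1/8 + 1/64 = 9/64 = 0.140625.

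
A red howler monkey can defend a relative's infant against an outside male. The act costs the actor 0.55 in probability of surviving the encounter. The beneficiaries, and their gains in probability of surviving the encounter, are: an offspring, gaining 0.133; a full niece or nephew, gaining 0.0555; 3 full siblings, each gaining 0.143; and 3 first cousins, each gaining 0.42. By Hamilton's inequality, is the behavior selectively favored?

No

Hamilton's rule: the trait is favored when the sum of r·B over every recipient exceeds the actor's cost C.
r to an offspring = 1/2 (one parent–offspring link: r = (1/2)^1 = 1/2).
r to a full niece or nephew = 0.25 (full aunt/uncle↔niece/nephew: two paths of length 3 through the shared grandparent pair: r = 2·(1/2)^3 = 1/4).
r to a full sibling = 1/2 (full sibs share both parents — two paths of length 2: r = 2·(1/2)^2 = 1/2).
r to a first cousin = 0.125 (first cousins share one grandparent pair — two paths of length 4: r = 2·(1/2)^4 = 1/8).
Summing one r·B term per recipient: 1·0.5·0.133 + 1·0.25·0.0555 + 3·0.5·0.143 + 3·0.125·0.42 = 0.452375.
0.452375 < 0.55: the indirect benefit is less than the cost.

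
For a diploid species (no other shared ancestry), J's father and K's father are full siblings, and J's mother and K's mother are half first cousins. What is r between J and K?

0.140625

With two independent routes of shared ancestry, r is the sum of the two contributions.
J and K are related in two ways: first cousins through their fathers (r = 1/8) and half second cousins through their mothers (r = 1/64).
r = 1/8 + 1/64 = 0.140625.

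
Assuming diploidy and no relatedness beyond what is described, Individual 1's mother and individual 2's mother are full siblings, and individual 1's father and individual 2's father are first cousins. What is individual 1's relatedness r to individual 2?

With two independent routes of shared ancestry, r is the sum of the two contributions.
Individual 1 and individual 2 are related in two ways: first cousins through their mothers (r = 1/8) and second cousins through their fathers (r = 1/32).
r = 1/8 + 1/32 = 5/32 = 0.15625.

0.15625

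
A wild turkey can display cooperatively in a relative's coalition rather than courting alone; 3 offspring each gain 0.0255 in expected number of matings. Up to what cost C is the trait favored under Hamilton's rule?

r to an offspring = 1/2 (one parent–offspring link: r = (1/2)^1 = 1/2).
Hamilton's rule: n·r·B > C, so the trait is favored while C < n·r·B = 3·0.5·0.0255 = 0.03825.

0.03825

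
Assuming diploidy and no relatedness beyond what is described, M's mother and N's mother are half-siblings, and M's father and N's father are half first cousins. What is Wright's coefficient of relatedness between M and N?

0.078125

Wright's path rule: contributions from independent ancestry routes add.
M and N are related in two ways: half first cousins through their mothers (r = 1/16) and half second cousins through their fathers (r = 1/64).
r = 1/16 + 1/64 = 5/64 = 0.078125.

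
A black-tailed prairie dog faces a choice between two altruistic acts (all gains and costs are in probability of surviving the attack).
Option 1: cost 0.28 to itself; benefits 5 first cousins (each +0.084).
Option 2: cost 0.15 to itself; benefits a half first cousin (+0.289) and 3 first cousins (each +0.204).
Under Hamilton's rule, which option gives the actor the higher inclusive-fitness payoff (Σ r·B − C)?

Option 1: r to a first cousin = 0.125.
Option 1: Σ r·B − C = (5·0.125·0.084) − 0.28 = -0.2275.
Option 2: r to a half first cousin = 0.0625.
Option 2: r to a first cousin = 0.125.
Option 2: Σ r·B − C = (1·0.0625·0.289 + 3·0.125·0.204) − 0.15 = -0.0554375.
Option 2 has the higher net inclusive-fitness payoff.

Option 2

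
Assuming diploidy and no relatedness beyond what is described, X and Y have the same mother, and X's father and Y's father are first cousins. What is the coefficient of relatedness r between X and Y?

Relatedness sums over independent paths through distinct common ancestors.
X and Y are related in two ways: half-sibs through their shared mother (r = 1/4) and second cousins through their fathers (r = 1/32).
r = 1/4 + 1/32 = 9/32 = 0.28125.

0.28125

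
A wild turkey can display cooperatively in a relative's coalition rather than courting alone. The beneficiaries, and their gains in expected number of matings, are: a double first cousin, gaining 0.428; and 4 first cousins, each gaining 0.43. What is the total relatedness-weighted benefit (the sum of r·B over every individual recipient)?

0.322

r to a double first cousin = 0.25 (double first cousins share both grandparent pairs — four paths of length 4: r = 4·(1/2)^4 = 1/4).
r to a first cousin = 0.125 (first cousins share one grandparent pair — two paths of length 4: r = 2·(1/2)^4 = 1/8).
Summing one r·B term per recipient: 1·0.25·0.428 + 4·0.125·0.43 = 0.322.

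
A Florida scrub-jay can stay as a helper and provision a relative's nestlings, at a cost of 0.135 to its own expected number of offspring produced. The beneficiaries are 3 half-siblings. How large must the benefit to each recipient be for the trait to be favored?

r to a half-sibling = 1/4 (half-sibs share one parent — one path of length 2: r = (1/2)^2 = 1/4).
Hamilton's rule with n recipients of equal r: n·r·B > C, so B > C/(n·r) = 0.135/(3·0.25) = 0.18.

0.18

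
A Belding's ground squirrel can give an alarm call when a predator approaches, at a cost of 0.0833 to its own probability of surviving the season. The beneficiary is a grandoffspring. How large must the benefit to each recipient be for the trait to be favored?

r to a grandoffspring = 1/4 (two parent–offspring links: r = (1/2)^2 = 1/4).
Hamilton's rule with n recipients of equal r: n·r·B > C, so B > C/(n·r) = 0.0833/(1·0.25) = 0.3332.

0.3332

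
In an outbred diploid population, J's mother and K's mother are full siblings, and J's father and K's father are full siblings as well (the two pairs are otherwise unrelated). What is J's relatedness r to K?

0.25

With two independent routes of shared ancestry, r is the sum of the two contributions.
J and K are related in two ways: first cousins through their mothers (r = 1/8) and first cousins through their fathers (r = 1/8) — i.e. double first cousins.
r = 1/8 + 1/8 = 0.25.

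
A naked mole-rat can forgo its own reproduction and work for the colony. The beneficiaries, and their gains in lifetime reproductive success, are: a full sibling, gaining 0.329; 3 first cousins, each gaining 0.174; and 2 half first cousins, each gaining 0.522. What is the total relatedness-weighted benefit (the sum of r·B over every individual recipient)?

r to a full sibling = 1/2 (full sibs share both parents — two paths of length 2: r = 2·(1/2)^2 = 1/2).
r to a first cousin = 1/8 (first cousins share one grandparent pair — two paths of length 4: r = 2·(1/2)^4 = 1/8).
r to a half first cousin = 1/16 (half first cousins share one grandparent — one path of length 4: r = (1/2)^4 = 1/16).
Summing one r·B term per recipient: 1·0.5·0.329 + 3·0.125·0.174 + 2·0.0625·0.522 = 0.295.

0.295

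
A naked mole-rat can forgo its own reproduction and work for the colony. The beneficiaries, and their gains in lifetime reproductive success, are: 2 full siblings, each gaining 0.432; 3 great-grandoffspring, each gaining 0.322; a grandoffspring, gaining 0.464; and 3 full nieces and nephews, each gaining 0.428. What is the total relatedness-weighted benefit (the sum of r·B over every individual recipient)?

0.98975

r to a full sibling = 0.5 (full sibs share both parents — two paths of length 2: r = 2·(1/2)^2 = 1/2).
r to a great-grandoffspring = 0.125 (three parent–offspring links: r = (1/2)^3 = 1/8).
r to a grandoffspring = 1/4 (two parent–offspring links: r = (1/2)^2 = 1/4).
r to a full niece or nephew = 1/4 (full aunt/uncle↔niece/nephew: two paths of length 3 through the shared grandparent pair: r = 2·(1/2)^3 = 1/4).
Summing one r·B term per recipient: 2·0.5·0.432 + 3·0.125·0.322 + 1·0.25·0.464 + 3·0.25·0.428 = 0.98975.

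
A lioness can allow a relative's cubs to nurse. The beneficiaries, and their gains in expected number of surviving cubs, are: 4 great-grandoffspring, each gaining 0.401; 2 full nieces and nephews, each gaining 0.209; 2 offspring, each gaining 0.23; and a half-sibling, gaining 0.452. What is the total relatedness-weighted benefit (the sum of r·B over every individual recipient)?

r to a great-grandoffspring = 0.125 (three parent–offspring links: r = (1/2)^3 = 1/8).
r to a full niece or nephew = 0.25 (full aunt/uncle↔niece/nephew: two paths of length 3 through the shared grandparent pair: r = 2·(1/2)^3 = 1/4).
r to an offspring = 1/2 (one parent–offspring link: r = (1/2)^1 = 1/2).
r to a half-sibling = 1/4 (half-sibs share one parent — one path of length 2: r = (1/2)^2 = 1/4).
Summing one r·B term per recipient: 4·0.125·0.401 + 2·0.25·0.209 + 2·0.5·0.23 + 1·0.25·0.452 = 0.648.

0.648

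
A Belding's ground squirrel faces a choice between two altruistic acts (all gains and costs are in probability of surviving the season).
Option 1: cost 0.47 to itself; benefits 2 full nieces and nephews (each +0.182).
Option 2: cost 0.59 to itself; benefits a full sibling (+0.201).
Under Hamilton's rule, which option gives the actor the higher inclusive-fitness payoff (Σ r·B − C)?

Option 1: r to a full niece or nephew = 0.25.
Option 1: Σ r·B − C = (2·0.25·0.182) − 0.47 = -0.379.
Option 2: r to a full sibling = 0.5.
Option 2: Σ r·B − C = (1·0.5·0.201) − 0.59 = -0.4895.
Option 1 has the higher net inclusive-fitness payoff.

Option 1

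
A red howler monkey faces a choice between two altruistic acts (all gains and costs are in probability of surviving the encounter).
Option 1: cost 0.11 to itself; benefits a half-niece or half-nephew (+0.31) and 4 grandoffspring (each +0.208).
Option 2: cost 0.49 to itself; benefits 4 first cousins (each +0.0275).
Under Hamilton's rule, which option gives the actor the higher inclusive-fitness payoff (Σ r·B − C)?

Option 1

Option 1: r to a half-niece or half-nephew = 0.125.
Option 1: r to a grandoffspring = 0.25.
Option 1: Σ r·B − C = (1·0.125·0.31 + 4·0.25·0.208) − 0.11 = 0.13675.
Option 2: r to a first cousin = 0.125.
Option 2: Σ r·B − C = (4·0.125·0.0275) − 0.49 = -0.47625.
Option 1 has the higher net inclusive-fitness payoff.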